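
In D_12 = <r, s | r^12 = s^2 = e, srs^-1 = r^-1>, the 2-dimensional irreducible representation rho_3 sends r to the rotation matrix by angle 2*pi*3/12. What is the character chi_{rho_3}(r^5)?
chi_{rho_3}(r^5) = 2*cos(2*pi*3*5/12) = 0

Proof sketch: rho_3(r^5) is rotation by angle 2*pi*3*5/12, whose trace is 2*cos(2*pi*3*5/12) = 0.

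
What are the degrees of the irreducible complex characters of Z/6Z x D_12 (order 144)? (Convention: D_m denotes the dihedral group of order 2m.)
Dimensions: 1, 1, 1, 1, 1, 1, 1, 1, 1, 1, 1, 1, 1, 1, 1, 1, 1, 1, 1, 1, 1, 1, 1, 1, 2, 2, 2, 2, 2, 2, 2, 2, 2, 2, 2, 2, 2, 2, 2, 2, 2, 2, 2, 2, 2, 2, 2, 2, 2, 2, 2, 2, 2, 2

Why: There are 54 irreducibles (= number of conjugacy classes). Their dimensions d_i satisfy sum d_i^2 = |G| = 144: 1 + 1 + 1 + 1 + 1 + 1 + 1 + 1 + 1 + 1 + 1 + 1 + 1 + 1 + 1 + 1 + 1 + 1 + 1 + 1 + 1 + 1 + 1 + 1 + 4 + 4 + 4 + 4 + 4 + 4 + 4 + 4 + 4 + 4 + 4 + 4 + 4 + 4 + 4 + 4 + 4 + 4 + 4 + 4 + 4 + 4 + 4 + 4 + 4 + 4 + 4 + 4 + 4 + 4 = 144. (For the product with Z/6Z: each of the 6 1-dim characters of Z/6Z tensors with each irrep of D_12, giving 6 copies of each D_12-dimension.)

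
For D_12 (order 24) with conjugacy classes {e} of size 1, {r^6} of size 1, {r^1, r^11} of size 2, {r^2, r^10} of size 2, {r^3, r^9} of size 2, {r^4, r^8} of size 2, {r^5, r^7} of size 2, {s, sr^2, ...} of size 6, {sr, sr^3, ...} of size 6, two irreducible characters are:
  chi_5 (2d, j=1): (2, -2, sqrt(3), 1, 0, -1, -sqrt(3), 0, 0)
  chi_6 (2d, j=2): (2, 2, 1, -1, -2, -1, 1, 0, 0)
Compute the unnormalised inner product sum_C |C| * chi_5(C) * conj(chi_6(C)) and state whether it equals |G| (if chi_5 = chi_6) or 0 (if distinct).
Sum = 0; so <chi_5, chi_6> = 0 (distinct irreducibles are orthogonal).

Compute term by term over conjugacy classes (|C| * chi_5(C) * conj(chi_6(C))):
  1*(2)*conj(2) + 1*(-2)*conj(2) + 2*(sqrt(3))*conj(1) + 2*(1)*conj(-1) + 2*(0)*conj(-2) + 2*(-1)*conj(-1) + 2*(-sqrt(3))*conj(1) + 6*(0)*conj(0) + 6*(0)*conj(0)
  = (4) + (-4) + (2*sqrt(3)) + (-2) + (0) + (2) + (-2*sqrt(3)) + (0) + (0)
  = 0.
Dividing by |G| = 24 gives 0/24 = 0, matching the row-orthogonality relation <chi_5, chi_6> = [chi_5 = chi_6].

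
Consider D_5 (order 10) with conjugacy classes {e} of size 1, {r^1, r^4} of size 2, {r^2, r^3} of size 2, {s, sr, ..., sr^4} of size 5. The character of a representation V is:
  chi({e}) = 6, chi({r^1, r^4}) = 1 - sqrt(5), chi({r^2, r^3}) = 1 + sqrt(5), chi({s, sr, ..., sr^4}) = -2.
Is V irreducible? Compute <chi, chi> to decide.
Not irreducible (reducible): <chi, chi> = 8 > 1.

Solution. <chi, chi> = (1/|G|) sum_C |C| * |chi(C)|^2 = (1/10)[1*|6|^2 + 2*|1 - sqrt(5)|^2 + 2*|1 + sqrt(5)|^2 + 5*|-2|^2]
  = (1/10)[(36) + (12 - 4*sqrt(5)) + (4*sqrt(5) + 12) + (20)] = 80/10 = 8.
A character is irreducible iff <chi, chi> = 1, so this representation is reducible.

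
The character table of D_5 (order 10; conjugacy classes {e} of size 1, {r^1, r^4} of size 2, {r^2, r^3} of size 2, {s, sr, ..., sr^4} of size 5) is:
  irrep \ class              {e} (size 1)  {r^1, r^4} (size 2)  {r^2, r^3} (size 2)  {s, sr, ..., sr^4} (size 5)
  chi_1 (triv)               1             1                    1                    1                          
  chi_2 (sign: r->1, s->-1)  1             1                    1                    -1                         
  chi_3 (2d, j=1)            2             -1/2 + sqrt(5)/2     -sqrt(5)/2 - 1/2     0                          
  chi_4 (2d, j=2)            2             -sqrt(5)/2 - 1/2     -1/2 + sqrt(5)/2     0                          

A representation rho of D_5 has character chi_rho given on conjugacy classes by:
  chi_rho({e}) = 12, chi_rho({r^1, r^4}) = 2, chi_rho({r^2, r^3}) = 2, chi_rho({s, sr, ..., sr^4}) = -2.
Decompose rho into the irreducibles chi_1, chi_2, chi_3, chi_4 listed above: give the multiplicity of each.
Multiplicities: chi_1: 1, chi_2: 3, chi_3: 2, chi_4: 2.

Reasoning: Use <chi_rho, chi> = (1/|G|) sum_C |C| * chi_rho(C) * conj(chi(C)) with |G| = 10 for each irreducible chi in the table:
  <chi_rho, chi_1> = (1/10)[1*(12)*conj(1) + 2*(2)*conj(1) + 2*(2)*conj(1) + 5*(-2)*conj(1)]
      = (1/10)[(12) + (4) + (4) + (-10)] = 10/10 = 1
  <chi_rho, chi_2> = (1/10)[1*(12)*conj(1) + 2*(2)*conj(1) + 2*(2)*conj(1) + 5*(-2)*conj(-1)]
      = (1/10)[(12) + (4) + (4) + (10)] = 30/10 = 3
  <chi_rho, chi_3> = (1/10)[1*(12)*conj(2) + 2*(2)*conj(-1/2 + sqrt(5)/2) + 2*(2)*conj(-sqrt(5)/2 - 1/2) + 5*(-2)*conj(0)]
      = (1/10)[(24) + (-2 + 2*sqrt(5)) + (-2*sqrt(5) - 2) + (0)] = 20/10 = 2
  <chi_rho, chi_4> = (1/10)[1*(12)*conj(2) + 2*(2)*conj(-sqrt(5)/2 - 1/2) + 2*(2)*conj(-1/2 + sqrt(5)/2) + 5*(-2)*conj(0)]
      = (1/10)[(24) + (-2*sqrt(5) - 2) + (-2 + 2*sqrt(5)) + (0)] = 20/10 = 2
Dimension check: dim(rho) = sum (mult * dim) = 1*1 + 3*1 + 2*2 + 2*2 = 12 = chi_rho(e) = 12.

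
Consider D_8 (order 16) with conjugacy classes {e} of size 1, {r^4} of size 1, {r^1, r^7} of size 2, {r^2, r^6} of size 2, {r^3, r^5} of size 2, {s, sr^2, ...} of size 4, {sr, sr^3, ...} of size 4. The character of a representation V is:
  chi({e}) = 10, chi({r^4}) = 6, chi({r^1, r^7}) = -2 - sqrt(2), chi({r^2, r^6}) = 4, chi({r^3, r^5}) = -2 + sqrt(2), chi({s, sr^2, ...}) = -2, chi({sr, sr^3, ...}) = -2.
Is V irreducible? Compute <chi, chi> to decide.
Not irreducible (reducible): <chi, chi> = 14 > 1.

Reasoning: <chi, chi> = (1/|G|) sum_C |C| * |chi(C)|^2 = (1/16)[1*|10|^2 + 1*|6|^2 + 2*|-2 - sqrt(2)|^2 + 2*|4|^2 + 2*|-2 + sqrt(2)|^2 + 4*|-2|^2 + 4*|-2|^2]
  = (1/16)[(100) + (36) + (8*sqrt(2) + 12) + (32) + (12 - 8*sqrt(2)) + (16) + (16)] = 224/16 = 14.
A character is irreducible iff <chi, chi> = 1, so this representation is reducible.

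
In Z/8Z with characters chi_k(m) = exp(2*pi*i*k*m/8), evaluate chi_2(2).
chi_2(2) = zeta_8^4 = -1

Argument: chi_2(2) = zeta_8^(2*2) = zeta_8^4. Since zeta_8^8 = 1, this equals zeta_8^4 = exp(2*pi*i*4/8) = -1.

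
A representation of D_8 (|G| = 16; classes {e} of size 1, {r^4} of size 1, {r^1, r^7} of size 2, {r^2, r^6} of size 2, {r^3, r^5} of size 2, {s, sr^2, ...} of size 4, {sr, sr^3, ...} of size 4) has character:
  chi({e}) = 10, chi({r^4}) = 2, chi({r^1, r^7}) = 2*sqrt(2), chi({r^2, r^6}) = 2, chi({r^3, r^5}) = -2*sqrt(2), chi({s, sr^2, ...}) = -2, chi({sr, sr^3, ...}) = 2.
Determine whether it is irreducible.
Not irreducible (reducible): <chi, chi> = 11 > 1.

<chi, chi> = (1/|G|) sum_C |C| * |chi(C)|^2 = (1/16)[1*|10|^2 + 1*|2|^2 + 2*|2*sqrt(2)|^2 + 2*|2|^2 + 2*|-2*sqrt(2)|^2 + 4*|-2|^2 + 4*|2|^2]
  = (1/16)[(100) + (4) + (16) + (8) + (16) + (16) + (16)] = 176/16 = 11.
A character is irreducible iff <chi, chi> = 1, so this representation is reducible.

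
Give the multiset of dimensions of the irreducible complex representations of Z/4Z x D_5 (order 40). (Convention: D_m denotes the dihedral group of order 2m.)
Dimensions: 1, 1, 1, 1, 1, 1, 1, 1, 2, 2, 2, 2, 2, 2, 2, 2

Details: There are 16 irreducibles (= number of conjugacy classes). Their dimensions d_i satisfy sum d_i^2 = |G| = 40: 1 + 1 + 1 + 1 + 1 + 1 + 1 + 1 + 4 + 4 + 4 + 4 + 4 + 4 + 4 + 4 = 40. (For the product with Z/4Z: each of the 4 1-dim characters of Z/4Z tensors with each irrep of D_5, giving 4 copies of each D_5-dimension.)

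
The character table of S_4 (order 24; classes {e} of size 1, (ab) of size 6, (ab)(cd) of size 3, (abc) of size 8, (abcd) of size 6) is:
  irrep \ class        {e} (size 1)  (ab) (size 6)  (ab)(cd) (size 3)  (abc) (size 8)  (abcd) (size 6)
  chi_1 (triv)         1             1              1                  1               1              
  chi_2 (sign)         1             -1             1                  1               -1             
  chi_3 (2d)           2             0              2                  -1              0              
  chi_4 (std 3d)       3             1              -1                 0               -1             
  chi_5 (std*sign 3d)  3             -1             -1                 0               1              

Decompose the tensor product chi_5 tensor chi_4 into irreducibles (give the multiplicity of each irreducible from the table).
chi_5 tensor chi_4 = chi_2 + chi_3 + chi_4 + chi_5 (all other irreducibles have multiplicity 0).

Working: The character of a tensor product is the pointwise product (chi_5 * chi_4)(C) = chi_5(C) * chi_4(C):
  {e}: (3)*(3), (ab): (-1)*(1), (ab)(cd): (-1)*(-1), (abc): (0)*(0), (abcd): (1)*(-1)
so (chi_5 * chi_4) takes values
  {e} -> 9, (ab) -> -1, (ab)(cd) -> 1, (abc) -> 0, (abcd) -> -1.
Now take the inner product of this character with each irreducible chi from the table, <chi_5*chi_4, chi> = (1/24) sum_C |C| (chi_5*chi_4)(C) conj(chi(C)):
  <chi_5*chi_4, chi_1> = (1/24)[1*(9)*conj(1) + 6*(-1)*conj(1) + 3*(1)*conj(1) + 8*(0)*conj(1) + 6*(-1)*conj(1)]
      = (1/24)[(9) + (-6) + (3) + (0) + (-6)] = 0/24 = 0
  <chi_5*chi_4, chi_2> = (1/24)[1*(9)*conj(1) + 6*(-1)*conj(-1) + 3*(1)*conj(1) + 8*(0)*conj(1) + 6*(-1)*conj(-1)]
      = (1/24)[(9) + (6) + (3) + (0) + (6)] = 24/24 = 1
  <chi_5*chi_4, chi_3> = (1/24)[1*(9)*conj(2) + 6*(-1)*conj(0) + 3*(1)*conj(2) + 8*(0)*conj(-1) + 6*(-1)*conj(0)]
      = (1/24)[(18) + (0) + (6) + (0) + (0)] = 24/24 = 1
  <chi_5*chi_4, chi_4> = (1/24)[1*(9)*conj(3) + 6*(-1)*conj(1) + 3*(1)*conj(-1) + 8*(0)*conj(0) + 6*(-1)*conj(-1)]
      = (1/24)[(27) + (-6) + (-3) + (0) + (6)] = 24/24 = 1
  <chi_5*chi_4, chi_5> = (1/24)[1*(9)*conj(3) + 6*(-1)*conj(-1) + 3*(1)*conj(-1) + 8*(0)*conj(0) + 6*(-1)*conj(1)]
      = (1/24)[(27) + (6) + (-3) + (0) + (-6)] = 24/24 = 1
Hence the multiplicities are chi_2: 1, chi_3: 1, chi_4: 1, chi_5: 1. Dimension check: dim(chi_5)*dim(chi_4) = 3*3 = 9 and sum (mult * dim) = 1*1 + 1*2 + 1*3 + 1*3 = 9.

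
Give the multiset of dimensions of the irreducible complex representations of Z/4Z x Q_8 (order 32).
Dimensions: 1, 1, 1, 1, 1, 1, 1, 1, 1, 1, 1, 1, 1, 1, 1, 1, 2, 2, 2, 2

Working: There are 20 irreducibles (= number of conjugacy classes). Their dimensions d_i satisfy sum d_i^2 = |G| = 32: 1 + 1 + 1 + 1 + 1 + 1 + 1 + 1 + 1 + 1 + 1 + 1 + 1 + 1 + 1 + 1 + 4 + 4 + 4 + 4 = 32. (For the product with Z/4Z: each of the 4 1-dim characters of Z/4Z tensors with each irrep of Q_8, giving 4 copies of each Q_8-dimension.)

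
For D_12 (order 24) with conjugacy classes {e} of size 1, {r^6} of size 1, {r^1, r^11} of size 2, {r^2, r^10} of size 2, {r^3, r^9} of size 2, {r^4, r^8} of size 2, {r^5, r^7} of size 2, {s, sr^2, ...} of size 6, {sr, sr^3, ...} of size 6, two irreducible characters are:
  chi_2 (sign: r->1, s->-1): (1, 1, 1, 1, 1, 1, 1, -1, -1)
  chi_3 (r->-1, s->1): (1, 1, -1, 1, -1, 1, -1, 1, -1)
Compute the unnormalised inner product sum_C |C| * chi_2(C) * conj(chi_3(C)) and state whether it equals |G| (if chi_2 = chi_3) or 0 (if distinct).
Sum = 0; so <chi_2, chi_3> = 0 (distinct irreducibles are orthogonal).

Explanation: Compute term by term over conjugacy classes (|C| * chi_2(C) * conj(chi_3(C))):
  1*(1)*conj(1) + 1*(1)*conj(1) + 2*(1)*conj(-1) + 2*(1)*conj(1) + 2*(1)*conj(-1) + 2*(1)*conj(1) + 2*(1)*conj(-1) + 6*(-1)*conj(1) + 6*(-1)*conj(-1)
  = (1) + (1) + (-2) + (2) + (-2) + (2) + (-2) + (-6) + (6)
  = 0.
Dividing by |G| = 24 gives 0/24 = 0, matching the row-orthogonality relation <chi_2, chi_3> = [chi_2 = chi_3].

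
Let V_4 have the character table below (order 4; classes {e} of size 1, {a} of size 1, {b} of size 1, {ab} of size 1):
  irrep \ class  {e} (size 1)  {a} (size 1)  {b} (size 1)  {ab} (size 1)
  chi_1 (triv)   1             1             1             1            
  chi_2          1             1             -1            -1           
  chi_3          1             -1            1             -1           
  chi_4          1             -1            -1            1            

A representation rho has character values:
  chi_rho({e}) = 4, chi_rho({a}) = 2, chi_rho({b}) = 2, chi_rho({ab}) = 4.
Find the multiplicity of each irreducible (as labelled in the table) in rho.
Multiplicities: chi_1: 3, chi_2: 0, chi_3: 0, chi_4: 1.

Details: Use <chi_rho, chi> = (1/|G|) sum_C |C| * chi_rho(C) * conj(chi(C)) with |G| = 4 for each irreducible chi in the table:
  <chi_rho, chi_1> = (1/4)[1*(4)*conj(1) + 1*(2)*conj(1) + 1*(2)*conj(1) + 1*(4)*conj(1)]
      = (1/4)[(4) + (2) + (2) + (4)] = 12/4 = 3
  <chi_rho, chi_2> = (1/4)[1*(4)*conj(1) + 1*(2)*conj(1) + 1*(2)*conj(-1) + 1*(4)*conj(-1)]
      = (1/4)[(4) + (2) + (-2) + (-4)] = 0/4 = 0
  <chi_rho, chi_3> = (1/4)[1*(4)*conj(1) + 1*(2)*conj(-1) + 1*(2)*conj(1) + 1*(4)*conj(-1)]
      = (1/4)[(4) + (-2) + (2) + (-4)] = 0/4 = 0
  <chi_rho, chi_4> = (1/4)[1*(4)*conj(1) + 1*(2)*conj(-1) + 1*(2)*conj(-1) + 1*(4)*conj(1)]
      = (1/4)[(4) + (-2) + (-2) + (4)] = 4/4 = 1
Dimension check: dim(rho) = sum (mult * dim) = 3*1 + 0*1 + 0*1 + 1*1 = 4 = chi_rho(e) = 4.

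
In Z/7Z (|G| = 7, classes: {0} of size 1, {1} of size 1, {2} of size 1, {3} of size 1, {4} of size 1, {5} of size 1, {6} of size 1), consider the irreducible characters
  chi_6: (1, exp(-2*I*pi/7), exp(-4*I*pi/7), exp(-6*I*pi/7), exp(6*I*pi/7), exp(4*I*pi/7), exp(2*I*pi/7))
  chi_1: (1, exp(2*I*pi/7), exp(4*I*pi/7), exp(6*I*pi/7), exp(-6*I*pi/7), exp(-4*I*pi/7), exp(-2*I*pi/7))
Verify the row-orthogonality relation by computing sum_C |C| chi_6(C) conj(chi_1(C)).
Sum = 0; so <chi_6, chi_1> = 0 (distinct irreducibles are orthogonal).

Argument: Compute term by term over conjugacy classes (|C| * chi_6(C) * conj(chi_1(C))):
  1*(1)*conj(1) + 1*(exp(-2*I*pi/7))*conj(exp(2*I*pi/7)) + 1*(exp(-4*I*pi/7))*conj(exp(4*I*pi/7)) + 1*(exp(-6*I*pi/7))*conj(exp(6*I*pi/7)) + 1*(exp(6*I*pi/7))*conj(exp(-6*I*pi/7)) + 1*(exp(4*I*pi/7))*conj(exp(-4*I*pi/7)) + 1*(exp(2*I*pi/7))*conj(exp(-2*I*pi/7))
  = (1) + (exp(-4*I*pi/7)) + (exp(6*I*pi/7)) + (exp(2*I*pi/7)) + (exp(-2*I*pi/7)) + (exp(-6*I*pi/7)) + (exp(4*I*pi/7))
  = 0.
(Exp terms are combined using exp(i*s)*conj(exp(i*t)) = exp(i*(s-t)), and sums of them are collapsed using the identity that for every m > 1 the m distinct m-th roots of unity sum to 0, e.g. 1 + exp(2*I*pi/3) + exp(-2*I*pi/3) = 0.)
Dividing by |G| = 7 gives 0/7 = 0, matching the row-orthogonality relation <chi_6, chi_1> = [chi_6 = chi_1].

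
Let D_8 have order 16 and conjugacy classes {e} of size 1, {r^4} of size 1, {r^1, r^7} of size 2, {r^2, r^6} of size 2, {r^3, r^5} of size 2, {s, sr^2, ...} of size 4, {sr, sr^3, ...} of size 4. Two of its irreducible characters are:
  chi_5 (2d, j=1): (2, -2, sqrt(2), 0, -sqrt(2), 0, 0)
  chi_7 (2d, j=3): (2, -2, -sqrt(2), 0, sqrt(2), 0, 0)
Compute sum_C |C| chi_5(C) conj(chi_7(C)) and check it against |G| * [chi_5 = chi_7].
Sum = 0; so <chi_5, chi_7> = 0 (distinct irreducibles are orthogonal).

Details: Compute term by term over conjugacy classes (|C| * chi_5(C) * conj(chi_7(C))):
  1*(2)*conj(2) + 1*(-2)*conj(-2) + 2*(sqrt(2))*conj(-sqrt(2)) + 2*(0)*conj(0) + 2*(-sqrt(2))*conj(sqrt(2)) + 4*(0)*conj(0) + 4*(0)*conj(0)
  = (4) + (4) + (-4) + (0) + (-4) + (0) + (0)
  = 0.
Dividing by |G| = 16 gives 0/16 = 0, matching the row-orthogonality relation <chi_5, chi_7> = [chi_5 = chi_7].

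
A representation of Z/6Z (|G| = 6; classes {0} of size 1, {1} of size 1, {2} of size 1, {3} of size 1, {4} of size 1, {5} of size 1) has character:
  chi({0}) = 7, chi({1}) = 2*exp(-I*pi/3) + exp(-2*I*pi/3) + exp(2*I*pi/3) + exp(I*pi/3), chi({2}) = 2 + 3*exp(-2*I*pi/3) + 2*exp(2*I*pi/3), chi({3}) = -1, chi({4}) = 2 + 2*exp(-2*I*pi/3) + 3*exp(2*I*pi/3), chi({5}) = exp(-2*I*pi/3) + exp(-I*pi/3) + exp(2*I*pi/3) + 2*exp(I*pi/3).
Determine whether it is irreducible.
Not irreducible (reducible): <chi, chi> = 9 > 1.

Working: <chi, chi> = (1/|G|) sum_C |C| * |chi(C)|^2 = (1/6)[1*|7|^2 + 1*|2*exp(-I*pi/3) + exp(-2*I*pi/3) + exp(2*I*pi/3) + exp(I*pi/3)|^2 + 1*|2 + 3*exp(-2*I*pi/3) + 2*exp(2*I*pi/3)|^2 + 1*|-1|^2 + 1*|2 + 2*exp(-2*I*pi/3) + 3*exp(2*I*pi/3)|^2 + 1*|exp(-2*I*pi/3) + exp(-I*pi/3) + exp(2*I*pi/3) + 2*exp(I*pi/3)|^2]
  = (1/6)[(49) + (1) + (1) + (1) + (1) + (1)] = 54/6 = 9.
(Exp terms are combined using exp(i*s)*conj(exp(i*t)) = exp(i*(s-t)), and sums of them are collapsed using the identity that for every m > 1 the m distinct m-th roots of unity sum to 0, e.g. 1 + exp(2*I*pi/3) + exp(-2*I*pi/3) = 0.)
A character is irreducible iff <chi, chi> = 1, so this representation is reducible.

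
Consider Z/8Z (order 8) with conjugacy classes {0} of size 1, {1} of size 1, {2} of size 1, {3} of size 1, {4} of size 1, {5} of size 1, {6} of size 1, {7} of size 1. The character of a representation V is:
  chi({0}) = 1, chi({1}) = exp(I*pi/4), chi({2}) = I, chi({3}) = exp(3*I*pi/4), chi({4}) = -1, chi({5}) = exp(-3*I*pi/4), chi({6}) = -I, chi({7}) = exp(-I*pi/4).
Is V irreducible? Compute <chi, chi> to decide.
Irreducible: <chi, chi> = 1.

Details: <chi, chi> = (1/|G|) sum_C |C| * |chi(C)|^2 = (1/8)[1*|1|^2 + 1*|exp(I*pi/4)|^2 + 1*|I|^2 + 1*|exp(3*I*pi/4)|^2 + 1*|-1|^2 + 1*|exp(-3*I*pi/4)|^2 + 1*|-I|^2 + 1*|exp(-I*pi/4)|^2]
  = (1/8)[(1) + (1) + (1) + (1) + (1) + (1) + (1) + (1)] = 8/8 = 1.
(Exp terms are combined using exp(i*s)*conj(exp(i*t)) = exp(i*(s-t)), and sums of them are collapsed using the identity that for every m > 1 the m distinct m-th roots of unity sum to 0, e.g. 1 + exp(2*I*pi/3) + exp(-2*I*pi/3) = 0.)
A character is irreducible iff <chi, chi> = 1, so this representation is irreducible.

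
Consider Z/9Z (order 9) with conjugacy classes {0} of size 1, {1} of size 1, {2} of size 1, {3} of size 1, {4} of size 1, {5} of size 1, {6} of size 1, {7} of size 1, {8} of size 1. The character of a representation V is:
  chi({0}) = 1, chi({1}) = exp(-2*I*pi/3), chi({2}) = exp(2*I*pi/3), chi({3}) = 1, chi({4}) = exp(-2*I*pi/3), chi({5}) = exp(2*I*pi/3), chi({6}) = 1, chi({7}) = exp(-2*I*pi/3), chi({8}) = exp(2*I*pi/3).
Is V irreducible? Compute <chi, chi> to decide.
Irreducible: <chi, chi> = 1.

Why: <chi, chi> = (1/|G|) sum_C |C| * |chi(C)|^2 = (1/9)[1*|1|^2 + 1*|exp(-2*I*pi/3)|^2 + 1*|exp(2*I*pi/3)|^2 + 1*|1|^2 + 1*|exp(-2*I*pi/3)|^2 + 1*|exp(2*I*pi/3)|^2 + 1*|1|^2 + 1*|exp(-2*I*pi/3)|^2 + 1*|exp(2*I*pi/3)|^2]
  = (1/9)[(1) + (1) + (1) + (1) + (1) + (1) + (1) + (1) + (1)] = 9/9 = 1.
(Exp terms are combined using exp(i*s)*conj(exp(i*t)) = exp(i*(s-t)), and sums of them are collapsed using the identity that for every m > 1 the m distinct m-th roots of unity sum to 0, e.g. 1 + exp(2*I*pi/3) + exp(-2*I*pi/3) = 0.)
A character is irreducible iff <chi, chi> = 1, so this representation is irreducible.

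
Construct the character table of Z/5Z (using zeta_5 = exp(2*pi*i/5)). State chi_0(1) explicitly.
Character table of Z/5Z (irreps indexed chi_0,...,chi_4 with chi_k(m) = zeta_5^(k*m), zeta_5 = exp(2*pi*i/5)):
  irrep \ class  {0} (size 1)  {1} (size 1)    {2} (size 1)    {3} (size 1)    {4} (size 1)  
  chi_0          1             1               1               1               1             
  chi_1          1             exp(2*I*pi/5)   exp(4*I*pi/5)   exp(-4*I*pi/5)  exp(-2*I*pi/5)
  chi_2          1             exp(4*I*pi/5)   exp(-2*I*pi/5)  exp(2*I*pi/5)   exp(-4*I*pi/5)
  chi_3          1             exp(-4*I*pi/5)  exp(2*I*pi/5)   exp(-2*I*pi/5)  exp(4*I*pi/5) 
  chi_4          1             exp(-2*I*pi/5)  exp(-4*I*pi/5)  exp(4*I*pi/5)   exp(2*I*pi/5) 

Spot check: chi_0(1) = zeta_5^(0*1) = zeta_5^0 = 1.

Z/5Z is abelian, so all 5 irreducible complex representations are 1-dimensional. They are given by chi_k(m) = zeta_5^(k*m) for k = 0,...,4. Row orthogonality: sum_m chi_k(m) conj(chi_l(m)) = 5 * [k = l].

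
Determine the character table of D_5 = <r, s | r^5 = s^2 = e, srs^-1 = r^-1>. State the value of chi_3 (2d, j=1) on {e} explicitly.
Conjugacy classes: {e} of size 1, {r^1, r^4} of size 2, {r^2, r^3} of size 2, {s, sr, ..., sr^4} of size 5.
Character table:
  irrep \ class              {e} (size 1)  {r^1, r^4} (size 2)  {r^2, r^3} (size 2)  {s, sr, ..., sr^4} (size 5)
  chi_1 (triv)               1             1                    1                    1                          
  chi_2 (sign: r->1, s->-1)  1             1                    1                    -1                         
  chi_3 (2d, j=1)            2             -1/2 + sqrt(5)/2     -sqrt(5)/2 - 1/2     0                          
  chi_4 (2d, j=2)            2             -sqrt(5)/2 - 1/2     -1/2 + sqrt(5)/2     0                          

Spot check: chi_3 (2d, j=1) on {e} = 2.

Working: D_5 has order 2*5 = 10 with 4 conjugacy classes, hence 4 irreducibles. Sum of squared dims 1 + 1 + 4 + 4 = 10 = |G|. Linear characters come from the abelianisation; the 2-dimensional irreps have character r^k -> 2*cos(2*pi*j*k/5), reflections -> 0.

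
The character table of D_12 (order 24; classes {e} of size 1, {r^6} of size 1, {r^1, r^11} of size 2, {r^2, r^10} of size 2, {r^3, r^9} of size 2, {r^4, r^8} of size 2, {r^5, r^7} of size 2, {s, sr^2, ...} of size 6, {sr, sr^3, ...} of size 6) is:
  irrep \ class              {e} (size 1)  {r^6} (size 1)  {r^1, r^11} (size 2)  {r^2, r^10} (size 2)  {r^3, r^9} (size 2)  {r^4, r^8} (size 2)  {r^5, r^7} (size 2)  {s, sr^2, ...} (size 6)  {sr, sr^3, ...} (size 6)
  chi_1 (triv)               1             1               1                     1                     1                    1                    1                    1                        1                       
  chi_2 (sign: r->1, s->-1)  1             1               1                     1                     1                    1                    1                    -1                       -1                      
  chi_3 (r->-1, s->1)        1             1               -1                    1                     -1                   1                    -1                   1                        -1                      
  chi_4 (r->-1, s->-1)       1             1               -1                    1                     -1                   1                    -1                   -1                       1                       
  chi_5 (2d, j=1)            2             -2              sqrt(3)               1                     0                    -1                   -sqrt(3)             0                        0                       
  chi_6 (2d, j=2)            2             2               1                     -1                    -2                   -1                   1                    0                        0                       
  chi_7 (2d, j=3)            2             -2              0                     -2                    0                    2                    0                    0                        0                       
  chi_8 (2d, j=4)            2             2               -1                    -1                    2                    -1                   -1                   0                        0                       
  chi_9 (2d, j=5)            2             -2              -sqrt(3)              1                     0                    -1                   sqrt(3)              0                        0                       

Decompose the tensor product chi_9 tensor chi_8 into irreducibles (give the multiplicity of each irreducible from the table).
chi_9 tensor chi_8 = chi_5 + chi_7 (all other irreducibles have multiplicity 0).

Details: The character of a tensor product is the pointwise product (chi_9 * chi_8)(C) = chi_9(C) * chi_8(C):
  {e}: (2)*(2), {r^6}: (-2)*(2), {r^1, r^11}: (-sqrt(3))*(-1), {r^2, r^10}: (1)*(-1), {r^3, r^9}: (0)*(2), {r^4, r^8}: (-1)*(-1), {r^5, r^7}: (sqrt(3))*(-1), {s, sr^2, ...}: (0)*(0), {sr, sr^3, ...}: (0)*(0)
so (chi_9 * chi_8) takes values
  {e} -> 4, {r^6} -> -4, {r^1, r^11} -> sqrt(3), {r^2, r^10} -> -1, {r^3, r^9} -> 0, {r^4, r^8} -> 1, {r^5, r^7} -> -sqrt(3), {s, sr^2, ...} -> 0, {sr, sr^3, ...} -> 0.
Now take the inner product of this character with each irreducible chi from the table, <chi_9*chi_8, chi> = (1/24) sum_C |C| (chi_9*chi_8)(C) conj(chi(C)):
  <chi_9*chi_8, chi_1> = (1/24)[1*(4)*conj(1) + 1*(-4)*conj(1) + 2*(sqrt(3))*conj(1) + 2*(-1)*conj(1) + 2*(0)*conj(1) + 2*(1)*conj(1) + 2*(-sqrt(3))*conj(1) + 6*(0)*conj(1) + 6*(0)*conj(1)]
      = (1/24)[(4) + (-4) + (2*sqrt(3)) + (-2) + (0) + (2) + (-2*sqrt(3)) + (0) + (0)] = 0/24 = 0
  <chi_9*chi_8, chi_2> = (1/24)[1*(4)*conj(1) + 1*(-4)*conj(1) + 2*(sqrt(3))*conj(1) + 2*(-1)*conj(1) + 2*(0)*conj(1) + 2*(1)*conj(1) + 2*(-sqrt(3))*conj(1) + 6*(0)*conj(-1) + 6*(0)*conj(-1)]
      = (1/24)[(4) + (-4) + (2*sqrt(3)) + (-2) + (0) + (2) + (-2*sqrt(3)) + (0) + (0)] = 0/24 = 0
  <chi_9*chi_8, chi_3> = (1/24)[1*(4)*conj(1) + 1*(-4)*conj(1) + 2*(sqrt(3))*conj(-1) + 2*(-1)*conj(1) + 2*(0)*conj(-1) + 2*(1)*conj(1) + 2*(-sqrt(3))*conj(-1) + 6*(0)*conj(1) + 6*(0)*conj(-1)]
      = (1/24)[(4) + (-4) + (-2*sqrt(3)) + (-2) + (0) + (2) + (2*sqrt(3)) + (0) + (0)] = 0/24 = 0
  <chi_9*chi_8, chi_4> = (1/24)[1*(4)*conj(1) + 1*(-4)*conj(1) + 2*(sqrt(3))*conj(-1) + 2*(-1)*conj(1) + 2*(0)*conj(-1) + 2*(1)*conj(1) + 2*(-sqrt(3))*conj(-1) + 6*(0)*conj(-1) + 6*(0)*conj(1)]
      = (1/24)[(4) + (-4) + (-2*sqrt(3)) + (-2) + (0) + (2) + (2*sqrt(3)) + (0) + (0)] = 0/24 = 0
  <chi_9*chi_8, chi_5> = (1/24)[1*(4)*conj(2) + 1*(-4)*conj(-2) + 2*(sqrt(3))*conj(sqrt(3)) + 2*(-1)*conj(1) + 2*(0)*conj(0) + 2*(1)*conj(-1) + 2*(-sqrt(3))*conj(-sqrt(3)) + 6*(0)*conj(0) + 6*(0)*conj(0)]
      = (1/24)[(8) + (8) + (6) + (-2) + (0) + (-2) + (6) + (0) + (0)] = 24/24 = 1
  <chi_9*chi_8, chi_6> = (1/24)[1*(4)*conj(2) + 1*(-4)*conj(2) + 2*(sqrt(3))*conj(1) + 2*(-1)*conj(-1) + 2*(0)*conj(-2) + 2*(1)*conj(-1) + 2*(-sqrt(3))*conj(1) + 6*(0)*conj(0) + 6*(0)*conj(0)]
      = (1/24)[(8) + (-8) + (2*sqrt(3)) + (2) + (0) + (-2) + (-2*sqrt(3)) + (0) + (0)] = 0/24 = 0
  <chi_9*chi_8, chi_7> = (1/24)[1*(4)*conj(2) + 1*(-4)*conj(-2) + 2*(sqrt(3))*conj(0) + 2*(-1)*conj(-2) + 2*(0)*conj(0) + 2*(1)*conj(2) + 2*(-sqrt(3))*conj(0) + 6*(0)*conj(0) + 6*(0)*conj(0)]
      = (1/24)[(8) + (8) + (0) + (4) + (0) + (4) + (0) + (0) + (0)] = 24/24 = 1
  <chi_9*chi_8, chi_8> = (1/24)[1*(4)*conj(2) + 1*(-4)*conj(2) + 2*(sqrt(3))*conj(-1) + 2*(-1)*conj(-1) + 2*(0)*conj(2) + 2*(1)*conj(-1) + 2*(-sqrt(3))*conj(-1) + 6*(0)*conj(0) + 6*(0)*conj(0)]
      = (1/24)[(8) + (-8) + (-2*sqrt(3)) + (2) + (0) + (-2) + (2*sqrt(3)) + (0) + (0)] = 0/24 = 0
  <chi_9*chi_8, chi_9> = (1/24)[1*(4)*conj(2) + 1*(-4)*conj(-2) + 2*(sqrt(3))*conj(-sqrt(3)) + 2*(-1)*conj(1) + 2*(0)*conj(0) + 2*(1)*conj(-1) + 2*(-sqrt(3))*conj(sqrt(3)) + 6*(0)*conj(0) + 6*(0)*conj(0)]
      = (1/24)[(8) + (8) + (-6) + (-2) + (0) + (-2) + (-6) + (0) + (0)] = 0/24 = 0
Hence the multiplicities are chi_5: 1, chi_7: 1. Dimension check: dim(chi_9)*dim(chi_8) = 2*2 = 4 and sum (mult * dim) = 1*2 + 1*2 = 4.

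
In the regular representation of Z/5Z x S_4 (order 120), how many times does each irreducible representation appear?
Each irreducible V_i of dimension d_i appears with multiplicity d_i, i.e. rho_reg = (direct sum over all irreducibles V_i) d_i V_i. The irreducible dimensions for Z/5Z x S_4 are 1, 1, 1, 1, 1, 1, 1, 1, 1, 1, 2, 2, 2, 2, 2, 3, 3, 3, 3, 3, 3, 3, 3, 3, 3: 10 irreducibles of dimension 1, each with multiplicity 1; 5 irreducibles of dimension 2, each with multiplicity 2; 10 irreducibles of dimension 3, each with multiplicity 3. Total dimension 10*1*1 + 5*2*2 + 10*3*3 = 120 = |G|.

Derivation: General theorem: in the regular representation of a finite group G, each irreducible appears with multiplicity equal to its dimension. Check: dim(rho_reg) = sum d_i^2 = 1 + 1 + 1 + 1 + 1 + 1 + 1 + 1 + 1 + 1 + 4 + 4 + 4 + 4 + 4 + 9 + 9 + 9 + 9 + 9 + 9 + 9 + 9 + 9 + 9 = 120 = |G|.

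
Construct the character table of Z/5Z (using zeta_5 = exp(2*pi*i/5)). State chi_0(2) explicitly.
Character table of Z/5Z (irreps indexed chi_0,...,chi_4 with chi_k(m) = zeta_5^(k*m), zeta_5 = exp(2*pi*i/5)):
  irrep \ class  {0} (size 1)  {1} (size 1)    {2} (size 1)    {3} (size 1)    {4} (size 1)  
  chi_0          1             1               1               1               1             
  chi_1          1             exp(2*I*pi/5)   exp(4*I*pi/5)   exp(-4*I*pi/5)  exp(-2*I*pi/5)
  chi_2          1             exp(4*I*pi/5)   exp(-2*I*pi/5)  exp(2*I*pi/5)   exp(-4*I*pi/5)
  chi_3          1             exp(-4*I*pi/5)  exp(2*I*pi/5)   exp(-2*I*pi/5)  exp(4*I*pi/5) 
  chi_4          1             exp(-2*I*pi/5)  exp(-4*I*pi/5)  exp(4*I*pi/5)   exp(2*I*pi/5) 

Spot check: chi_0(2) = zeta_5^(0*2) = zeta_5^0 = 1.

Details: Z/5Z is abelian, so all 5 irreducible complex representations are 1-dimensional. They are given by chi_k(m) = zeta_5^(k*m) for k = 0,...,4. Row orthogonality: sum_m chi_k(m) conj(chi_l(m)) = 5 * [k = l].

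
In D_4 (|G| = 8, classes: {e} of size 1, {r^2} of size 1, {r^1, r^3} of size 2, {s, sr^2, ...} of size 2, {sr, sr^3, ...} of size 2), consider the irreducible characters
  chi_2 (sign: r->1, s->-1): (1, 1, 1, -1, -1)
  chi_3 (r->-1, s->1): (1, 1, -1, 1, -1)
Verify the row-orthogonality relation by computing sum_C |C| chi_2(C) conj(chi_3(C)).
Sum = 0; so <chi_2, chi_3> = 0 (distinct irreducibles are orthogonal).

Derivation: Compute term by term over conjugacy classes (|C| * chi_2(C) * conj(chi_3(C))):
  1*(1)*conj(1) + 1*(1)*conj(1) + 2*(1)*conj(-1) + 2*(-1)*conj(1) + 2*(-1)*conj(-1)
  = (1) + (1) + (-2) + (-2) + (2)
  = 0.
Dividing by |G| = 8 gives 0/8 = 0, matching the row-orthogonality relation <chi_2, chi_3> = [chi_2 = chi_3].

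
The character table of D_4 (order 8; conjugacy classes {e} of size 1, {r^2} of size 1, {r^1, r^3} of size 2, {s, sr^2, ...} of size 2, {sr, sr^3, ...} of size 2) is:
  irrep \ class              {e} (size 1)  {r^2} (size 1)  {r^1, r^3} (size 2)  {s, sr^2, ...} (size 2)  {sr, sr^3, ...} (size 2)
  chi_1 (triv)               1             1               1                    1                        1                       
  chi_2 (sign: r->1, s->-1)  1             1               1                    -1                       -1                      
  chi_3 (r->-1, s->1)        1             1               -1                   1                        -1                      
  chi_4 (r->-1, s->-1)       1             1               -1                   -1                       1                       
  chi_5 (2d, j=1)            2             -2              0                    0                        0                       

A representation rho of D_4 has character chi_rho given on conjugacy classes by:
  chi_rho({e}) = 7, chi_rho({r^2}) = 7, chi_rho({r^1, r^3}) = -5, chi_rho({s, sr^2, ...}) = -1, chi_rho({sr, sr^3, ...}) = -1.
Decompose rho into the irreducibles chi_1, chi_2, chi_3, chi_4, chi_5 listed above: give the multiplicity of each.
Multiplicities: chi_1: 0, chi_2: 1, chi_3: 3, chi_4: 3, chi_5: 0.

Details: Use <chi_rho, chi> = (1/|G|) sum_C |C| * chi_rho(C) * conj(chi(C)) with |G| = 8 for each irreducible chi in the table:
  <chi_rho, chi_1> = (1/8)[1*(7)*conj(1) + 1*(7)*conj(1) + 2*(-5)*conj(1) + 2*(-1)*conj(1) + 2*(-1)*conj(1)]
      = (1/8)[(7) + (7) + (-10) + (-2) + (-2)] = 0/8 = 0
  <chi_rho, chi_2> = (1/8)[1*(7)*conj(1) + 1*(7)*conj(1) + 2*(-5)*conj(1) + 2*(-1)*conj(-1) + 2*(-1)*conj(-1)]
      = (1/8)[(7) + (7) + (-10) + (2) + (2)] = 8/8 = 1
  <chi_rho, chi_3> = (1/8)[1*(7)*conj(1) + 1*(7)*conj(1) + 2*(-5)*conj(-1) + 2*(-1)*conj(1) + 2*(-1)*conj(-1)]
      = (1/8)[(7) + (7) + (10) + (-2) + (2)] = 24/8 = 3
  <chi_rho, chi_4> = (1/8)[1*(7)*conj(1) + 1*(7)*conj(1) + 2*(-5)*conj(-1) + 2*(-1)*conj(-1) + 2*(-1)*conj(1)]
      = (1/8)[(7) + (7) + (10) + (2) + (-2)] = 24/8 = 3
  <chi_rho, chi_5> = (1/8)[1*(7)*conj(2) + 1*(7)*conj(-2) + 2*(-5)*conj(0) + 2*(-1)*conj(0) + 2*(-1)*conj(0)]
      = (1/8)[(14) + (-14) + (0) + (0) + (0)] = 0/8 = 0
Dimension check: dim(rho) = sum (mult * dim) = 0*1 + 1*1 + 3*1 + 3*1 + 0*2 = 7 = chi_rho(e) = 7.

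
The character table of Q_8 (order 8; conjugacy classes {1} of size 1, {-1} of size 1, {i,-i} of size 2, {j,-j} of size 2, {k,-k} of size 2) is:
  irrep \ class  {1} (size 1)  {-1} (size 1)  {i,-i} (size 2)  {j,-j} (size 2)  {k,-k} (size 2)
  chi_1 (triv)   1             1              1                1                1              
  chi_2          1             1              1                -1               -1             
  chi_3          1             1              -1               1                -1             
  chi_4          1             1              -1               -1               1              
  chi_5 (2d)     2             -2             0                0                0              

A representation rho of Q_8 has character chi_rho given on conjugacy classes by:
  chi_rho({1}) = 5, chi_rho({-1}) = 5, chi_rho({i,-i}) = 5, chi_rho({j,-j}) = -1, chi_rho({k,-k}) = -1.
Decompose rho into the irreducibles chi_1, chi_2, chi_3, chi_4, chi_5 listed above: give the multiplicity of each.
Multiplicities: chi_1: 2, chi_2: 3, chi_3: 0, chi_4: 0, chi_5: 0.

Proof sketch: Use <chi_rho, chi> = (1/|G|) sum_C |C| * chi_rho(C) * conj(chi(C)) with |G| = 8 for each irreducible chi in the table:
  <chi_rho, chi_1> = (1/8)[1*(5)*conj(1) + 1*(5)*conj(1) + 2*(5)*conj(1) + 2*(-1)*conj(1) + 2*(-1)*conj(1)]
      = (1/8)[(5) + (5) + (10) + (-2) + (-2)] = 16/8 = 2
  <chi_rho, chi_2> = (1/8)[1*(5)*conj(1) + 1*(5)*conj(1) + 2*(5)*conj(1) + 2*(-1)*conj(-1) + 2*(-1)*conj(-1)]
      = (1/8)[(5) + (5) + (10) + (2) + (2)] = 24/8 = 3
  <chi_rho, chi_3> = (1/8)[1*(5)*conj(1) + 1*(5)*conj(1) + 2*(5)*conj(-1) + 2*(-1)*conj(1) + 2*(-1)*conj(-1)]
      = (1/8)[(5) + (5) + (-10) + (-2) + (2)] = 0/8 = 0
  <chi_rho, chi_4> = (1/8)[1*(5)*conj(1) + 1*(5)*conj(1) + 2*(5)*conj(-1) + 2*(-1)*conj(-1) + 2*(-1)*conj(1)]
      = (1/8)[(5) + (5) + (-10) + (2) + (-2)] = 0/8 = 0
  <chi_rho, chi_5> = (1/8)[1*(5)*conj(2) + 1*(5)*conj(-2) + 2*(5)*conj(0) + 2*(-1)*conj(0) + 2*(-1)*conj(0)]
      = (1/8)[(10) + (-10) + (0) + (0) + (0)] = 0/8 = 0
Dimension check: dim(rho) = sum (mult * dim) = 2*1 + 3*1 + 0*1 + 0*1 + 0*2 = 5 = chi_rho(e) = 5.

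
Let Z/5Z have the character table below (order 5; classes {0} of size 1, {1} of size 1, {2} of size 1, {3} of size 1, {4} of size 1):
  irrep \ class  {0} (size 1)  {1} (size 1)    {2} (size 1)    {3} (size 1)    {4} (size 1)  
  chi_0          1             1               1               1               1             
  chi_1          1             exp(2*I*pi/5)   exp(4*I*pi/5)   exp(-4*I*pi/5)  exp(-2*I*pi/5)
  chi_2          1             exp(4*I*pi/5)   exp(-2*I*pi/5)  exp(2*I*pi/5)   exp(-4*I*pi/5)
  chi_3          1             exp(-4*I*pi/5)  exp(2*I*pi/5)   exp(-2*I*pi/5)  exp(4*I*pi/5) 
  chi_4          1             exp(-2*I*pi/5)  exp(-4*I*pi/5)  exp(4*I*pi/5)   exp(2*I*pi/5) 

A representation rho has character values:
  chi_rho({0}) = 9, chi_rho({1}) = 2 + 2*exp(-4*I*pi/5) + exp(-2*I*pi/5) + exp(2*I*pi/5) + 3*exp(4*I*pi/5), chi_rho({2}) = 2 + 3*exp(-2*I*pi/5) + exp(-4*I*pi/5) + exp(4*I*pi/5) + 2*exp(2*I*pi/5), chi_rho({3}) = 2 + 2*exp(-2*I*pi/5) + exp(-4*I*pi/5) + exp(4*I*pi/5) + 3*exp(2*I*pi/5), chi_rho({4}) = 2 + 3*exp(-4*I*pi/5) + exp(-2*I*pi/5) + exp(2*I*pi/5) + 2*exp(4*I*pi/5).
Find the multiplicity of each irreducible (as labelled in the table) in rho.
Multiplicities: chi_0: 2, chi_1: 1, chi_2: 3, chi_3: 2, chi_4: 1.

Why: Use <chi_rho, chi> = (1/|G|) sum_C |C| * chi_rho(C) * conj(chi(C)) with |G| = 5 for each irreducible chi in the table:
  <chi_rho, chi_0> = (1/5)[1*(9)*conj(1) + 1*(2 + 2*exp(-4*I*pi/5) + exp(-2*I*pi/5) + exp(2*I*pi/5) + 3*exp(4*I*pi/5))*conj(1) + 1*(2 + 3*exp(-2*I*pi/5) + exp(-4*I*pi/5) + exp(4*I*pi/5) + 2*exp(2*I*pi/5))*conj(1) + 1*(2 + 2*exp(-2*I*pi/5) + exp(-4*I*pi/5) + exp(4*I*pi/5) + 3*exp(2*I*pi/5))*conj(1) + 1*(2 + 3*exp(-4*I*pi/5) + exp(-2*I*pi/5) + exp(2*I*pi/5) + 2*exp(4*I*pi/5))*conj(1)]
      = (1/5)[(9) + (2 + 2*exp(-4*I*pi/5) + exp(-2*I*pi/5) + exp(2*I*pi/5) + 3*exp(4*I*pi/5)) + (2 + 3*exp(-2*I*pi/5) + exp(-4*I*pi/5) + exp(4*I*pi/5) + 2*exp(2*I*pi/5)) + (2 + 2*exp(-2*I*pi/5) + exp(-4*I*pi/5) + exp(4*I*pi/5) + 3*exp(2*I*pi/5)) + (2 + 3*exp(-4*I*pi/5) + exp(-2*I*pi/5) + exp(2*I*pi/5) + 2*exp(4*I*pi/5))] = 10/5 = 2
  <chi_rho, chi_1> = (1/5)[1*(9)*conj(1) + 1*(2 + 2*exp(-4*I*pi/5) + exp(-2*I*pi/5) + exp(2*I*pi/5) + 3*exp(4*I*pi/5))*conj(exp(2*I*pi/5)) + 1*(2 + 3*exp(-2*I*pi/5) + exp(-4*I*pi/5) + exp(4*I*pi/5) + 2*exp(2*I*pi/5))*conj(exp(4*I*pi/5)) + 1*(2 + 2*exp(-2*I*pi/5) + exp(-4*I*pi/5) + exp(4*I*pi/5) + 3*exp(2*I*pi/5))*conj(exp(-4*I*pi/5)) + 1*(2 + 3*exp(-4*I*pi/5) + exp(-2*I*pi/5) + exp(2*I*pi/5) + 2*exp(4*I*pi/5))*conj(exp(-2*I*pi/5))]
      = (1/5)[(9) + (1 + 2*exp(-2*I*pi/5) + exp(-4*I*pi/5) + 2*exp(4*I*pi/5) + 3*exp(2*I*pi/5)) + (1 + 2*exp(-2*I*pi/5) + 2*exp(-4*I*pi/5) + exp(2*I*pi/5) + 3*exp(4*I*pi/5)) + (1 + 3*exp(-4*I*pi/5) + exp(-2*I*pi/5) + 2*exp(4*I*pi/5) + 2*exp(2*I*pi/5)) + (1 + 3*exp(-2*I*pi/5) + 2*exp(-4*I*pi/5) + exp(4*I*pi/5) + 2*exp(2*I*pi/5))] = 5/5 = 1
  <chi_rho, chi_2> = (1/5)[1*(9)*conj(1) + 1*(2 + 2*exp(-4*I*pi/5) + exp(-2*I*pi/5) + exp(2*I*pi/5) + 3*exp(4*I*pi/5))*conj(exp(4*I*pi/5)) + 1*(2 + 3*exp(-2*I*pi/5) + exp(-4*I*pi/5) + exp(4*I*pi/5) + 2*exp(2*I*pi/5))*conj(exp(-2*I*pi/5)) + 1*(2 + 2*exp(-2*I*pi/5) + exp(-4*I*pi/5) + exp(4*I*pi/5) + 3*exp(2*I*pi/5))*conj(exp(2*I*pi/5)) + 1*(2 + 3*exp(-4*I*pi/5) + exp(-2*I*pi/5) + exp(2*I*pi/5) + 2*exp(4*I*pi/5))*conj(exp(-4*I*pi/5))]
      = (1/5)[(9) + (3 + 2*exp(-4*I*pi/5) + exp(-2*I*pi/5) + exp(4*I*pi/5) + 2*exp(2*I*pi/5)) + (3 + exp(-2*I*pi/5) + exp(-4*I*pi/5) + 2*exp(4*I*pi/5) + 2*exp(2*I*pi/5)) + (3 + 2*exp(-2*I*pi/5) + 2*exp(-4*I*pi/5) + exp(4*I*pi/5) + exp(2*I*pi/5)) + (3 + 2*exp(-2*I*pi/5) + exp(-4*I*pi/5) + exp(2*I*pi/5) + 2*exp(4*I*pi/5))] = 15/5 = 3
  <chi_rho, chi_3> = (1/5)[1*(9)*conj(1) + 1*(2 + 2*exp(-4*I*pi/5) + exp(-2*I*pi/5) + exp(2*I*pi/5) + 3*exp(4*I*pi/5))*conj(exp(-4*I*pi/5)) + 1*(2 + 3*exp(-2*I*pi/5) + exp(-4*I*pi/5) + exp(4*I*pi/5) + 2*exp(2*I*pi/5))*conj(exp(2*I*pi/5)) + 1*(2 + 2*exp(-2*I*pi/5) + exp(-4*I*pi/5) + exp(4*I*pi/5) + 3*exp(2*I*pi/5))*conj(exp(-2*I*pi/5)) + 1*(2 + 3*exp(-4*I*pi/5) + exp(-2*I*pi/5) + exp(2*I*pi/5) + 2*exp(4*I*pi/5))*conj(exp(4*I*pi/5))]
      = (1/5)[(9) + (2 + 3*exp(-2*I*pi/5) + exp(-4*I*pi/5) + exp(2*I*pi/5) + 2*exp(4*I*pi/5)) + (2 + 2*exp(-2*I*pi/5) + 3*exp(-4*I*pi/5) + exp(4*I*pi/5) + exp(2*I*pi/5)) + (2 + exp(-2*I*pi/5) + exp(-4*I*pi/5) + 3*exp(4*I*pi/5) + 2*exp(2*I*pi/5)) + (2 + 2*exp(-4*I*pi/5) + exp(-2*I*pi/5) + exp(4*I*pi/5) + 3*exp(2*I*pi/5))] = 10/5 = 2
  <chi_rho, chi_4> = (1/5)[1*(9)*conj(1) + 1*(2 + 2*exp(-4*I*pi/5) + exp(-2*I*pi/5) + exp(2*I*pi/5) + 3*exp(4*I*pi/5))*conj(exp(-2*I*pi/5)) + 1*(2 + 3*exp(-2*I*pi/5) + exp(-4*I*pi/5) + exp(4*I*pi/5) + 2*exp(2*I*pi/5))*conj(exp(-4*I*pi/5)) + 1*(2 + 2*exp(-2*I*pi/5) + exp(-4*I*pi/5) + exp(4*I*pi/5) + 3*exp(2*I*pi/5))*conj(exp(4*I*pi/5)) + 1*(2 + 3*exp(-4*I*pi/5) + exp(-2*I*pi/5) + exp(2*I*pi/5) + 2*exp(4*I*pi/5))*conj(exp(2*I*pi/5))]
      = (1/5)[(9) + (1 + 2*exp(-2*I*pi/5) + 3*exp(-4*I*pi/5) + exp(4*I*pi/5) + 2*exp(2*I*pi/5)) + (1 + 2*exp(-4*I*pi/5) + exp(-2*I*pi/5) + 2*exp(4*I*pi/5) + 3*exp(2*I*pi/5)) + (1 + 3*exp(-2*I*pi/5) + 2*exp(-4*I*pi/5) + exp(2*I*pi/5) + 2*exp(4*I*pi/5)) + (1 + 2*exp(-2*I*pi/5) + exp(-4*I*pi/5) + 3*exp(4*I*pi/5) + 2*exp(2*I*pi/5))] = 5/5 = 1
(Exp terms are combined using exp(i*s)*conj(exp(i*t)) = exp(i*(s-t)), and sums of them are collapsed using the identity that for every m > 1 the m distinct m-th roots of unity sum to 0, e.g. 1 + exp(2*I*pi/3) + exp(-2*I*pi/3) = 0.)
Dimension check: dim(rho) = sum (mult * dim) = 2*1 + 1*1 + 3*1 + 2*1 + 1*1 = 9 = chi_rho(e) = 9.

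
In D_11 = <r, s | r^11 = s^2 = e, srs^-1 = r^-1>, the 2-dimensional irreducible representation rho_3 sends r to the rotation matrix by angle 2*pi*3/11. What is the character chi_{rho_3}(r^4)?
chi_{rho_3}(r^4) = 2*cos(2*pi*3*4/11) = 2*cos(24*pi/11)

Explanation: rho_3(r^4) is rotation by angle 2*pi*3*4/11, whose trace is 2*cos(2*pi*3*4/11) = 2*cos(24*pi/11).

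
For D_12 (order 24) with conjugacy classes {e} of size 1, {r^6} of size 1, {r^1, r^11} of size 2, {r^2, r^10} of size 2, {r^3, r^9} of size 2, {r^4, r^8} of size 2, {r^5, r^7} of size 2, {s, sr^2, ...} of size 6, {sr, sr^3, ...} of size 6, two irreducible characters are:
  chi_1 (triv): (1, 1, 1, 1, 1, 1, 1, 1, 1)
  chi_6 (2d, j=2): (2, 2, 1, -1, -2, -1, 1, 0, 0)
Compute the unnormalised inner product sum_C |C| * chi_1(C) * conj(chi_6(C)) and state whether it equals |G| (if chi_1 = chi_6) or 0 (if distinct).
Sum = 0; so <chi_1, chi_6> = 0 (distinct irreducibles are orthogonal).

Details: Compute term by term over conjugacy classes (|C| * chi_1(C) * conj(chi_6(C))):
  1*(1)*conj(2) + 1*(1)*conj(2) + 2*(1)*conj(1) + 2*(1)*conj(-1) + 2*(1)*conj(-2) + 2*(1)*conj(-1) + 2*(1)*conj(1) + 6*(1)*conj(0) + 6*(1)*conj(0)
  = (2) + (2) + (2) + (-2) + (-4) + (-2) + (2) + (0) + (0)
  = 0.
Dividing by |G| = 24 gives 0/24 = 0, matching the row-orthogonality relation <chi_1, chi_6> = [chi_1 = chi_6].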